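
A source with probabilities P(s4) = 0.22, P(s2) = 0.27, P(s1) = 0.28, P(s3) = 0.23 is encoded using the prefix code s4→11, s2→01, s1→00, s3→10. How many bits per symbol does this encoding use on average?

L̄ = Σ pᵢ·ℓᵢ = 0.22·2 + 0.27·2 + 0.28·2 + 0.23·2 = 2 bits/symbol.

2 bits/symbol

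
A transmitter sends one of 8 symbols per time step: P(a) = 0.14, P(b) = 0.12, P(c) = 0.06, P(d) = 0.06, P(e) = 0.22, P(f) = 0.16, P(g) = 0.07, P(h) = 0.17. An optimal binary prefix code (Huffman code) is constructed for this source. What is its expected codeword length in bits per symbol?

Repeatedly combine the two least-probable nodes; the expected code length is the sum of the merged weights.
merge 3/50 + 3/50 → 3/25
merge 7/100 + 3/25 → 19/100
merge 3/25 + 7/50 → 13/50
merge 4/25 + 17/100 → 33/100
merge 19/100 + 11/50 → 41/100
merge 13/50 + 33/100 → 59/100
merge 41/100 + 59/100 → 1
L = 3/25 + 19/100 + 13/50 + 33/100 + 41/100 + 59/100 + 1 = 29/10 = 2.9 bits/symbol.

2.9 bits/symbol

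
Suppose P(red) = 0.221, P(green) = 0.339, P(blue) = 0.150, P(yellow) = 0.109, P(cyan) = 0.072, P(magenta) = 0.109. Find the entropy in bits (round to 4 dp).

H = −Σ pᵢ log₂ pᵢ.
−0.221·log₂(0.221) = 0.4813
−0.339·log₂(0.339) = 0.5291
−0.150·log₂(0.150) = 0.4105
−0.109·log₂(0.109) = 0.3485
−0.072·log₂(0.072) = 0.2733
−0.109·log₂(0.109) = 0.3485
Sum ≈ 2.3913 → 2.3913 bits.

2.3913 bits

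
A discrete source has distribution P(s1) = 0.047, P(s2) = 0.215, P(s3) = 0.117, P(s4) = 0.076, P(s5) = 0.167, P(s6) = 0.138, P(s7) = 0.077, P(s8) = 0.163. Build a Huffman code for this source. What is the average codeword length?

Repeatedly combine the two least-probable nodes; the expected code length is the sum of the merged weights.
merge 47/1000 + 19/250 → 123/1000
merge 77/1000 + 117/1000 → 97/500
merge 123/1000 + 69/500 → 261/1000
merge 163/1000 + 167/1000 → 33/100
merge 97/500 + 43/200 → 409/1000
merge 261/1000 + 33/100 → 591/1000
merge 409/1000 + 591/1000 → 1
L = 123/1000 + 97/500 + 261/1000 + 33/100 + 409/1000 + 591/1000 + 1 = 727/250 = 2.908 bits/symbol.

2.908 bits/symbol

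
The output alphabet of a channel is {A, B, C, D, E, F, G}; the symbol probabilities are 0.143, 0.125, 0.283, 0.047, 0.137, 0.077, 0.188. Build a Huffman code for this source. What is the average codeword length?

2.653 bits/symbol

Repeatedly combine the two least-probable nodes; the expected code length is the sum of the merged weights.
merge 47/1000 + 77/1000 → 31/250
merge 31/250 + 1/8 → 249/1000
merge 137/1000 + 143/1000 → 7/25
merge 47/250 + 249/1000 → 437/1000
merge 7/25 + 283/1000 → 563/1000
merge 437/1000 + 563/1000 → 1
L = 31/250 + 249/1000 + 7/25 + 437/1000 + 563/1000 + 1 = 2653/1000 = 2.653 bits/symbol.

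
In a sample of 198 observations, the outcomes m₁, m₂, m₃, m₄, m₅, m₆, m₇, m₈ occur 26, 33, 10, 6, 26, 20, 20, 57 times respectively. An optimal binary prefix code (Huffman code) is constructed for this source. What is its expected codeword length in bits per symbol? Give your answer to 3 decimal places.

2.793 bits/symbol

Probabilities are the counts divided by 198.
Repeatedly combine the two least-probable nodes; the expected code length is the sum of the merged weights.
merge 1/33 + 5/99 → 8/99
merge 8/99 + 10/99 → 2/11
merge 10/99 + 13/99 → 23/99
merge 13/99 + 1/6 → 59/198
merge 2/11 + 23/99 → 41/99
merge 19/66 + 59/198 → 58/99
merge 41/99 + 58/99 → 1
L = 8/99 + 2/11 + 23/99 + 59/198 + 41/99 + 58/99 + 1 = 553/198 ≈ 2.793 bits/symbol.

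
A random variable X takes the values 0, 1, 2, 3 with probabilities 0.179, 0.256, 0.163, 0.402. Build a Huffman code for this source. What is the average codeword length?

1.94 bits/symbol

Repeatedly combine the two least-probable nodes; the expected code length is the sum of the merged weights.
merge 163/1000 + 179/1000 → 171/500
merge 32/125 + 171/500 → 299/500
merge 201/500 + 299/500 → 1
L = 171/500 + 299/500 + 1 = 97/50 = 1.94 bits/symbol.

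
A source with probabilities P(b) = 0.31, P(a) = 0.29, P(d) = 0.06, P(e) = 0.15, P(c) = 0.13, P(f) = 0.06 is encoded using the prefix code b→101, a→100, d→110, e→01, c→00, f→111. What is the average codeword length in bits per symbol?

2.72 bits/symbol

L̄ = Σ pᵢ·ℓᵢ = 0.31·3 + 0.29·3 + 0.06·3 + 0.15·2 + 0.13·2 + 0.06·3 = 2.72 bits/symbol.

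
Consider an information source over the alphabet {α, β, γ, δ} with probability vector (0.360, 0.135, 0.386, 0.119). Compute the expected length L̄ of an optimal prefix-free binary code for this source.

Repeatedly combine the two least-probable nodes; the expected code length is the sum of the merged weights.
merge 119/1000 + 27/200 → 127/500
merge 127/500 + 9/25 → 307/500
merge 193/500 + 307/500 → 1
L = 127/500 + 307/500 + 1 = 467/250 = 1.868 bits/symbol.

1.868 bits/symbol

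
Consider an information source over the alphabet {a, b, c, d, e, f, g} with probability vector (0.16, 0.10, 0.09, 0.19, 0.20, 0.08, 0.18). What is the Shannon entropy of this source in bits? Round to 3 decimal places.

2.724 bits

H = −Σ pᵢ log₂ pᵢ.
−0.16·log₂(0.16) = 0.4230
−0.10·log₂(0.10) = 0.3322
−0.09·log₂(0.09) = 0.3127
−0.19·log₂(0.19) = 0.4552
−0.20·log₂(0.20) = 0.4644
−0.08·log₂(0.08) = 0.2915
−0.18·log₂(0.18) = 0.4453
Sum ≈ 2.7243 → 2.724 bits.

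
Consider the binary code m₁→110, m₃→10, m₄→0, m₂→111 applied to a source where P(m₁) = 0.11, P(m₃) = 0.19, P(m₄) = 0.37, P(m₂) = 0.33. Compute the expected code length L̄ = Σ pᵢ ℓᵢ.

L̄ = Σ pᵢ·ℓᵢ = 0.11·3 + 0.19·2 + 0.37·1 + 0.33·3 = 2.07 bits/symbol.

2.07 bits/symbol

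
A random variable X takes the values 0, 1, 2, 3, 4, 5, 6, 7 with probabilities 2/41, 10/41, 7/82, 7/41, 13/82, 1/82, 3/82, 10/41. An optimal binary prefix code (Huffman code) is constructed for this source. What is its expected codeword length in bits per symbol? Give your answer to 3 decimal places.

2.659 bits/symbol

Repeatedly combine the two least-probable nodes; the expected code length is the sum of the merged weights.
merge 1/82 + 3/82 → 2/41
merge 2/41 + 2/41 → 4/41
merge 7/82 + 4/41 → 15/82
merge 13/82 + 7/41 → 27/82
merge 15/82 + 10/41 → 35/82
merge 10/41 + 27/82 → 47/82
merge 35/82 + 47/82 → 1
L = 2/41 + 4/41 + 15/82 + 27/82 + 35/82 + 47/82 + 1 = 109/41 ≈ 2.659 bits/symbol.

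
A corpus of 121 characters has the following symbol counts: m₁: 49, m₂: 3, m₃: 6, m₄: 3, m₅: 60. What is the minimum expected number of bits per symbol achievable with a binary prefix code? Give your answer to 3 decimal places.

Probabilities are the counts divided by 121.
Repeatedly combine the two least-probable nodes; the expected code length is the sum of the merged weights.
merge 3/121 + 3/121 → 6/121
merge 6/121 + 6/121 → 12/121
merge 12/121 + 49/121 → 61/121
merge 60/121 + 61/121 → 1
L = 6/121 + 12/121 + 61/121 + 1 = 200/121 ≈ 1.653 bits/symbol.

1.653 bits/symbol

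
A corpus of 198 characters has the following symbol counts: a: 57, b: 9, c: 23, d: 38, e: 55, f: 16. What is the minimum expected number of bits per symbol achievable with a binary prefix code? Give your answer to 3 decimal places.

2.369 bits/symbol

Probabilities are the counts divided by 198.
Repeatedly combine the two least-probable nodes; the expected code length is the sum of the merged weights.
merge 1/22 + 8/99 → 25/198
merge 23/198 + 25/198 → 8/33
merge 19/99 + 8/33 → 43/99
merge 5/18 + 19/66 → 56/99
merge 43/99 + 56/99 → 1
L = 25/198 + 8/33 + 43/99 + 56/99 + 1 = 469/198 ≈ 2.369 bits/symbol.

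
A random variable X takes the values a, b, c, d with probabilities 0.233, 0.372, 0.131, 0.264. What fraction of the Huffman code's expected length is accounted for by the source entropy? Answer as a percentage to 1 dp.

96.0%

Entropy H = −Σ p log₂ p ≈ 1.9118 bits.
Huffman merges: 131/1000+233/1000→91/250; 33/125+91/250→157/250; 93/250+157/250→1. L = 249/125 ≈ 1.9920.
Efficiency = H/L = 1.9118/1.9920 = 96.0%.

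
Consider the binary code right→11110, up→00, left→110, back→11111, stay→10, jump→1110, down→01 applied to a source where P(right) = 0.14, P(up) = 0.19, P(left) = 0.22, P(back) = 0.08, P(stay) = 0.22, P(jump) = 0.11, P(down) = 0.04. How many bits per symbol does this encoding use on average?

L̄ = Σ pᵢ·ℓᵢ = 0.14·5 + 0.19·2 + 0.22·3 + 0.08·5 + 0.22·2 + 0.11·4 + 0.04·2 = 3.1 bits/symbol.

3.1 bits/symbol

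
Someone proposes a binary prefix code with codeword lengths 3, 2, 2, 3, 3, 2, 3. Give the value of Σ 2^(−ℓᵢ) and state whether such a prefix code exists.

1.25; no

With common denominator 2^3 = 8: Σ 2^(−ℓᵢ) = 1/8 + 2/8 + 2/8 + 1/8 + 1/8 + 2/8 + 1/8 = 10/8 = 1.25.
Kraft's inequality requires Σ ≤ 1; here Σ = 1.25 > 1, so no such prefix code exists.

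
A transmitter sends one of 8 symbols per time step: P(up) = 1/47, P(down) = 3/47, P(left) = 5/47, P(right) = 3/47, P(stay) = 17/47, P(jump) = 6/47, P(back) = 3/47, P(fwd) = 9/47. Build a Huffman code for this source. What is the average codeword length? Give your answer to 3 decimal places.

Repeatedly combine the two least-probable nodes; the expected code length is the sum of the merged weights.
merge 1/47 + 3/47 → 4/47
merge 3/47 + 3/47 → 6/47
merge 4/47 + 5/47 → 9/47
merge 6/47 + 6/47 → 12/47
merge 9/47 + 9/47 → 18/47
merge 12/47 + 17/47 → 29/47
merge 18/47 + 29/47 → 1
L = 4/47 + 6/47 + 9/47 + 12/47 + 18/47 + 29/47 + 1 = 125/47 ≈ 2.660 bits/symbol.

2.660 bits/symbol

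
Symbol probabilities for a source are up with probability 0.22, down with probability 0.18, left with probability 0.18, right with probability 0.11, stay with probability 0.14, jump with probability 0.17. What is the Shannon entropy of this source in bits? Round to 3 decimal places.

2.553 bits

H = −Σ pᵢ log₂ pᵢ.
−0.22·log₂(0.22) = 0.4806
−0.18·log₂(0.18) = 0.4453
−0.18·log₂(0.18) = 0.4453
−0.11·log₂(0.11) = 0.3503
−0.14·log₂(0.14) = 0.3971
−0.17·log₂(0.17) = 0.4346
Sum ≈ 2.5532 → 2.553 bits.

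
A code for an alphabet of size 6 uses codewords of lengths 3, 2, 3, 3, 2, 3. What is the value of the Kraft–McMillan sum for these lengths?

1

With common denominator 2^3 = 8: Σ 2^(−ℓᵢ) = 1/8 + 2/8 + 1/8 + 1/8 + 2/8 + 1/8 = 8/8 = 1.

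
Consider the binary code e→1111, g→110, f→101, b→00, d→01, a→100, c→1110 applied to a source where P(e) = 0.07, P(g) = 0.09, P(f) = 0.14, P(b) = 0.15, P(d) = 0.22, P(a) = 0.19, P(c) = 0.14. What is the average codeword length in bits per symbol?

L̄ = Σ pᵢ·ℓᵢ = 0.07·4 + 0.09·3 + 0.14·3 + 0.15·2 + 0.22·2 + 0.19·3 + 0.14·4 = 2.84 bits/symbol.

2.84 bits/symbol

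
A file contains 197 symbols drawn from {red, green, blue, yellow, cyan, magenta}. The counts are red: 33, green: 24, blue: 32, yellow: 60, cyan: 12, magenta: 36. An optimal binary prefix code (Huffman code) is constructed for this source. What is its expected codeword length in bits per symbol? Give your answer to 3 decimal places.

2.513 bits/symbol

Probabilities are the counts divided by 197.
Repeatedly combine the two least-probable nodes; the expected code length is the sum of the merged weights.
merge 12/197 + 24/197 → 36/197
merge 32/197 + 33/197 → 65/197
merge 36/197 + 36/197 → 72/197
merge 60/197 + 65/197 → 125/197
merge 72/197 + 125/197 → 1
L = 36/197 + 65/197 + 72/197 + 125/197 + 1 = 495/197 ≈ 2.513 bits/symbol.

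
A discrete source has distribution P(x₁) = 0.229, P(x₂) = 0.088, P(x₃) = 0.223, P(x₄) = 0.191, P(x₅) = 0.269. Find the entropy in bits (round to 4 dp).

H = −Σ pᵢ log₂ pᵢ.
−0.229·log₂(0.229) = 0.4870
−0.088·log₂(0.088) = 0.3086
−0.223·log₂(0.223) = 0.4828
−0.191·log₂(0.191) = 0.4562
−0.269·log₂(0.269) = 0.5096
Sum ≈ 2.2441 → 2.2441 bits.

2.2441 bits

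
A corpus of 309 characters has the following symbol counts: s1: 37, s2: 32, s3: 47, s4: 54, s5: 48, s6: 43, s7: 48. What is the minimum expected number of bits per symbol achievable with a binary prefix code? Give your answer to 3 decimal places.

2.825 bits/symbol

Probabilities are the counts divided by 309.
Repeatedly combine the two least-probable nodes; the expected code length is the sum of the merged weights.
merge 32/309 + 37/309 → 23/103
merge 43/309 + 47/309 → 30/103
merge 16/103 + 16/103 → 32/103
merge 18/103 + 23/103 → 41/103
merge 30/103 + 32/103 → 62/103
merge 41/103 + 62/103 → 1
L = 23/103 + 30/103 + 32/103 + 41/103 + 62/103 + 1 = 291/103 ≈ 2.825 bits/symbol.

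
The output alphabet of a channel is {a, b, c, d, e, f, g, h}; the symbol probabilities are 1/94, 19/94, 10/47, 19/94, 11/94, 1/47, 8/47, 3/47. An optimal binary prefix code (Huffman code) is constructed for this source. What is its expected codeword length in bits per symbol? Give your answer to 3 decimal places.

2.713 bits/symbol

Repeatedly combine the two least-probable nodes; the expected code length is the sum of the merged weights.
merge 1/94 + 1/47 → 3/94
merge 3/94 + 3/47 → 9/94
merge 9/94 + 11/94 → 10/47
merge 8/47 + 19/94 → 35/94
merge 19/94 + 10/47 → 39/94
merge 10/47 + 35/94 → 55/94
merge 39/94 + 55/94 → 1
L = 3/94 + 9/94 + 10/47 + 35/94 + 39/94 + 55/94 + 1 = 255/94 ≈ 2.713 bits/symbol.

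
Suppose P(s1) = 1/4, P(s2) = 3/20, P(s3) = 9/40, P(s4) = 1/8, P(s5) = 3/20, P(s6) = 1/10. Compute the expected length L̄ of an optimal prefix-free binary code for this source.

Repeatedly combine the two least-probable nodes; the expected code length is the sum of the merged weights.
merge 1/10 + 1/8 → 9/40
merge 3/20 + 3/20 → 3/10
merge 9/40 + 9/40 → 9/20
merge 1/4 + 3/10 → 11/20
merge 9/20 + 11/20 → 1
L = 9/40 + 3/10 + 9/20 + 11/20 + 1 = 101/40 = 2.525 bits/symbol.

2.525 bits/symbol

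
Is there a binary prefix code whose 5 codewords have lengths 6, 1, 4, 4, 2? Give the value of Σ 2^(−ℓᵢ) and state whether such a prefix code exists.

0.890625; yes

With common denominator 2^6 = 64: Σ 2^(−ℓᵢ) = 1/64 + 32/64 + 4/64 + 4/64 + 16/64 = 57/64 = 0.890625.
Kraft's inequality requires Σ ≤ 1; here Σ = 0.890625 ≤ 1, so such a prefix code exists.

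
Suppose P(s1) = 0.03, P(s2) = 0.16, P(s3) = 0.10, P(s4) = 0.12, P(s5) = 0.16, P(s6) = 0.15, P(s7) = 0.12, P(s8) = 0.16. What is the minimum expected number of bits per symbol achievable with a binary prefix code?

2.97 bits/symbol

Repeatedly combine the two least-probable nodes; the expected code length is the sum of the merged weights.
merge 3/100 + 1/10 → 13/100
merge 3/25 + 3/25 → 6/25
merge 13/100 + 3/20 → 7/25
merge 4/25 + 4/25 → 8/25
merge 4/25 + 6/25 → 2/5
merge 7/25 + 8/25 → 3/5
merge 2/5 + 3/5 → 1
L = 13/100 + 6/25 + 7/25 + 8/25 + 2/5 + 3/5 + 1 = 297/100 = 2.97 bits/symbol.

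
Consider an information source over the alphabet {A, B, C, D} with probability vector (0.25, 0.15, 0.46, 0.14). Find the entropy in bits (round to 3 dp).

1.823 bits

H = −Σ pᵢ log₂ pᵢ.
−0.25·log₂(0.25) = 0.5000
−0.15·log₂(0.15) = 0.4105
−0.46·log₂(0.46) = 0.5153
−0.14·log₂(0.14) = 0.3971
Sum ≈ 1.8230 → 1.823 bits.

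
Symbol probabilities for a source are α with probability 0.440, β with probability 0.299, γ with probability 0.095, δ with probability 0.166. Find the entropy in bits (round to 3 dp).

1.795 bits

H = −Σ pᵢ log₂ pᵢ.
−0.440·log₂(0.440) = 0.5211
−0.299·log₂(0.299) = 0.5208
−0.095·log₂(0.095) = 0.3226
−0.166·log₂(0.166) = 0.4301
Sum ≈ 1.7946 → 1.795 bits.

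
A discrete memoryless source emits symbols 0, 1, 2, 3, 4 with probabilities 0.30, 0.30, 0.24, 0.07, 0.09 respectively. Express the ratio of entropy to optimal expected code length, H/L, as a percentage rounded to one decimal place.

98.0%

Entropy H = −Σ p log₂ p ≈ 2.1175 bits.
Huffman merges: 7/100+9/100→4/25; 4/25+6/25→2/5; 3/10+3/10→3/5; 2/5+3/5→1. L = 54/25 ≈ 2.1600.
Efficiency = H/L = 2.1175/2.1600 = 98.0%.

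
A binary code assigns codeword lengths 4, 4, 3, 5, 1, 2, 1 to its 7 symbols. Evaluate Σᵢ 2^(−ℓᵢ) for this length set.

With common denominator 2^5 = 32: Σ 2^(−ℓᵢ) = 2/32 + 2/32 + 4/32 + 1/32 + 16/32 + 8/32 + 16/32 = 49/32 = 1.53125.

1.53125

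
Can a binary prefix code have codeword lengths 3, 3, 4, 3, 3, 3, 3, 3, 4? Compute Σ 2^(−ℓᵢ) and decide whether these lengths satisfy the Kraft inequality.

1; yes

With common denominator 2^4 = 16: Σ 2^(−ℓᵢ) = 2/16 + 2/16 + 1/16 + 2/16 + 2/16 + 2/16 + 2/16 + 2/16 + 1/16 = 16/16 = 1.
Kraft's inequality requires Σ ≤ 1; here Σ = 1 ≤ 1, so such a prefix code exists.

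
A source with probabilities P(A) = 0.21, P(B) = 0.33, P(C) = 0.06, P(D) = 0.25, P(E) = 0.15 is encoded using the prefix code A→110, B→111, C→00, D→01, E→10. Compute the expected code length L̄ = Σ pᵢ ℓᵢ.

2.54 bits/symbol

L̄ = Σ pᵢ·ℓᵢ = 0.21·3 + 0.33·3 + 0.06·2 + 0.25·2 + 0.15·2 = 2.54 bits/symbol.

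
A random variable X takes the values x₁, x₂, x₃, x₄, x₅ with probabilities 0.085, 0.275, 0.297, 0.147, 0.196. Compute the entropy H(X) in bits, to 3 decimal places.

2.202 bits

H = −Σ pᵢ log₂ pᵢ.
−0.085·log₂(0.085) = 0.3023
−0.275·log₂(0.275) = 0.5122
−0.297·log₂(0.297) = 0.5202
−0.147·log₂(0.147) = 0.4066
−0.196·log₂(0.196) = 0.4608
Sum ≈ 2.2021 → 2.202 bits.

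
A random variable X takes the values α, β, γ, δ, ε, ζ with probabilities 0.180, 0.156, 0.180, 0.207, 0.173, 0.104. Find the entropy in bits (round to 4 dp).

2.5566 bits

H = −Σ pᵢ log₂ pᵢ.
−0.180·log₂(0.180) = 0.4453
−0.156·log₂(0.156) = 0.4181
−0.180·log₂(0.180) = 0.4453
−0.207·log₂(0.207) = 0.4704
−0.173·log₂(0.173) = 0.4379
−0.104·log₂(0.104) = 0.3396
Sum ≈ 2.5566 → 2.5566 bits.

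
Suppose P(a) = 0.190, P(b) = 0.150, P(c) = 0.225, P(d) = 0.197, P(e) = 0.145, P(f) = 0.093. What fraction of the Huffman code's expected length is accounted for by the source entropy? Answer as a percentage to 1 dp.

Entropy H = −Σ p log₂ p ≈ 2.5343 bits.
Huffman merges: 93/1000+29/200→119/500; 3/20+19/100→17/50; 197/1000+9/40→211/500; 119/500+17/50→289/500; 211/500+289/500→1. L = 1289/500 ≈ 2.5780.
Efficiency = H/L = 2.5343/2.5780 = 98.3%.

98.3%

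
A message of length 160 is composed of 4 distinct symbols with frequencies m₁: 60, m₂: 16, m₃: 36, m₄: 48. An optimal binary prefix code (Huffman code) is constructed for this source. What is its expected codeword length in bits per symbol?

Probabilities are the counts divided by 160.
Repeatedly combine the two least-probable nodes; the expected code length is the sum of the merged weights.
merge 1/10 + 9/40 → 13/40
merge 3/10 + 13/40 → 5/8
merge 3/8 + 5/8 → 1
L = 13/40 + 5/8 + 1 = 39/20 = 1.95 bits/symbol.

1.95 bits/symbol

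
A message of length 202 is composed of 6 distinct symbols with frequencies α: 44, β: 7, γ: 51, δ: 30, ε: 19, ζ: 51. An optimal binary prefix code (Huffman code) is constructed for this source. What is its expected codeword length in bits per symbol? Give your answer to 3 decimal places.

Probabilities are the counts divided by 202.
Repeatedly combine the two least-probable nodes; the expected code length is the sum of the merged weights.
merge 7/202 + 19/202 → 13/101
merge 13/101 + 15/101 → 28/101
merge 22/101 + 51/202 → 95/202
merge 51/202 + 28/101 → 107/202
merge 95/202 + 107/202 → 1
L = 13/101 + 28/101 + 95/202 + 107/202 + 1 = 243/101 ≈ 2.406 bits/symbol.

2.406 bits/symbol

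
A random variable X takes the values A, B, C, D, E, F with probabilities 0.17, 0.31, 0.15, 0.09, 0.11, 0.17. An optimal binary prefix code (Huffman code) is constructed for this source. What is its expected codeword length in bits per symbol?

2.52 bits/symbol

Repeatedly combine the two least-probable nodes; the expected code length is the sum of the merged weights.
merge 9/100 + 11/100 → 1/5
merge 3/20 + 17/100 → 8/25
merge 17/100 + 1/5 → 37/100
merge 31/100 + 8/25 → 63/100
merge 37/100 + 63/100 → 1
L = 1/5 + 8/25 + 37/100 + 63/100 + 1 = 63/25 = 2.52 bits/symbol.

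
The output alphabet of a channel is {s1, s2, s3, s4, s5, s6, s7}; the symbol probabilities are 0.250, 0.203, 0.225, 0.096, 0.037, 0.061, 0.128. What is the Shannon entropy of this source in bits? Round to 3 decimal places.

H = −Σ pᵢ log₂ pᵢ.
−0.250·log₂(0.250) = 0.5000
−0.203·log₂(0.203) = 0.4670
−0.225·log₂(0.225) = 0.4842
−0.096·log₂(0.096) = 0.3246
−0.037·log₂(0.037) = 0.1760
−0.061·log₂(0.061) = 0.2461
−0.128·log₂(0.128) = 0.3796
Sum ≈ 2.5775 → 2.577 bits.

2.577 bits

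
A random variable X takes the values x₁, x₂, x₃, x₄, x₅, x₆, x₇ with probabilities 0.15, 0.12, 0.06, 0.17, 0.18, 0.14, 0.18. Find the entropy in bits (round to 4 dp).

H = −Σ pᵢ log₂ pᵢ.
−0.15·log₂(0.15) = 0.4105
−0.12·log₂(0.12) = 0.3671
−0.06·log₂(0.06) = 0.2435
−0.17·log₂(0.17) = 0.4346
−0.18·log₂(0.18) = 0.4453
−0.14·log₂(0.14) = 0.3971
−0.18·log₂(0.18) = 0.4453
Sum ≈ 2.7435 → 2.7435 bits.

2.7435 bits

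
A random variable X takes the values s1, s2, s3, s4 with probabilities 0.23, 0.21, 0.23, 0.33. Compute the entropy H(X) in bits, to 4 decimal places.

H = −Σ pᵢ log₂ pᵢ.
−0.23·log₂(0.23) = 0.4877
−0.21·log₂(0.21) = 0.4728
−0.23·log₂(0.23) = 0.4877
−0.33·log₂(0.33) = 0.5278
Sum ≈ 1.9760 → 1.9760 bits.

1.9760 bits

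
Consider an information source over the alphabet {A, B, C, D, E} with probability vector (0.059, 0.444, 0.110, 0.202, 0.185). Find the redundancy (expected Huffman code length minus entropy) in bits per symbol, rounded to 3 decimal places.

0.051 bits

Entropy H = −Σ p log₂ p ≈ 2.0278 bits.
Huffman merges: 59/1000+11/100→169/1000; 169/1000+37/200→177/500; 101/500+177/500→139/250; 111/250+139/250→1. L = 2079/1000 ≈ 2.0790.
L − H = 2.0790 − 2.0278 = 0.051 bits.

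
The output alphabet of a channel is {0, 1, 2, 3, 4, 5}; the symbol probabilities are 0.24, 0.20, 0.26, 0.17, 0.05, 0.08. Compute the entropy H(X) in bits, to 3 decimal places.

H = −Σ pᵢ log₂ pᵢ.
−0.24·log₂(0.24) = 0.4941
−0.20·log₂(0.20) = 0.4644
−0.26·log₂(0.26) = 0.5053
−0.17·log₂(0.17) = 0.4346
−0.05·log₂(0.05) = 0.2161
−0.08·log₂(0.08) = 0.2915
Sum ≈ 2.4060 → 2.406 bits.

2.406 bits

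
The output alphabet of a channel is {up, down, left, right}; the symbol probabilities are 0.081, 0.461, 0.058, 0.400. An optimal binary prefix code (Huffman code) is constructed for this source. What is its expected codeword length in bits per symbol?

Repeatedly combine the two least-probable nodes; the expected code length is the sum of the merged weights.
merge 29/500 + 81/1000 → 139/1000
merge 139/1000 + 2/5 → 539/1000
merge 461/1000 + 539/1000 → 1
L = 139/1000 + 539/1000 + 1 = 839/500 = 1.678 bits/symbol.

1.678 bits/symbol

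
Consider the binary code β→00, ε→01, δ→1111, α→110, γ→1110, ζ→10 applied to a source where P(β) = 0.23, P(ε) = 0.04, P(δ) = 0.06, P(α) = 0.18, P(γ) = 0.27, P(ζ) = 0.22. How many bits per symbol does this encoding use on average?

2.84 bits/symbol

L̄ = Σ pᵢ·ℓᵢ = 0.23·2 + 0.04·2 + 0.06·4 + 0.18·3 + 0.27·4 + 0.22·2 = 2.84 bits/symbol.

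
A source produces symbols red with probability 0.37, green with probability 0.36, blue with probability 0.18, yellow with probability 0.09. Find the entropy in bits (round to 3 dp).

1.819 bits

H = −Σ pᵢ log₂ pᵢ.
−0.37·log₂(0.37) = 0.5307
−0.36·log₂(0.36) = 0.5306
−0.18·log₂(0.18) = 0.4453
−0.09·log₂(0.09) = 0.3127
Sum ≈ 1.8193 → 1.819 bits.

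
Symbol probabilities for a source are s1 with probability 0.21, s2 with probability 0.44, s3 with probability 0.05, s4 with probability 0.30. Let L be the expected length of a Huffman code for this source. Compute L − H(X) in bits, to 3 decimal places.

0.089 bits

Entropy H = −Σ p log₂ p ≈ 1.7312 bits.
Huffman merges: 1/20+21/100→13/50; 13/50+3/10→14/25; 11/25+14/25→1. L = 91/50 ≈ 1.8200.
L − H = 1.8200 − 1.7312 = 0.089 bits.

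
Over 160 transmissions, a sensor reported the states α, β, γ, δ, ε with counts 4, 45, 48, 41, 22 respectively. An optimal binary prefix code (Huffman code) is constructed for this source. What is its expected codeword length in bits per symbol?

Probabilities are the counts divided by 160.
Repeatedly combine the two least-probable nodes; the expected code length is the sum of the merged weights.
merge 1/40 + 11/80 → 13/80
merge 13/80 + 41/160 → 67/160
merge 9/32 + 3/10 → 93/160
merge 67/160 + 93/160 → 1
L = 13/80 + 67/160 + 93/160 + 1 = 173/80 = 2.1625 bits/symbol.

2.1625 bits/symbol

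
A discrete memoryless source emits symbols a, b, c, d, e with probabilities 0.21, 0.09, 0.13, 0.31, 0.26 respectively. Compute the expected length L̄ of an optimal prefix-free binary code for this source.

2.22 bits/symbol

Repeatedly combine the two least-probable nodes; the expected code length is the sum of the merged weights.
merge 9/100 + 13/100 → 11/50
merge 21/100 + 11/50 → 43/100
merge 13/50 + 31/100 → 57/100
merge 43/100 + 57/100 → 1
L = 11/50 + 43/100 + 57/100 + 1 = 111/50 = 2.22 bits/symbol.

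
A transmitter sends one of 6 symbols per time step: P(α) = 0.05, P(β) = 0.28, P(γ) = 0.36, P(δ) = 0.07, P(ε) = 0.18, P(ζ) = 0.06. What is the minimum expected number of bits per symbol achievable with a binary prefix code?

2.29 bits/symbol

Repeatedly combine the two least-probable nodes; the expected code length is the sum of the merged weights.
merge 1/20 + 3/50 → 11/100
merge 7/100 + 11/100 → 9/50
merge 9/50 + 9/50 → 9/25
merge 7/25 + 9/25 → 16/25
merge 9/25 + 16/25 → 1
L = 11/100 + 9/50 + 9/25 + 16/25 + 1 = 229/100 = 2.29 bits/symbol.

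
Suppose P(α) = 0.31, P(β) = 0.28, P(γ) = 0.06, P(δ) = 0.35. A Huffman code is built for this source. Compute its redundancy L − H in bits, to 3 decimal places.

Entropy H = −Σ p log₂ p ≈ 1.8116 bits.
Huffman merges: 3/50+7/25→17/50; 31/100+17/50→13/20; 7/20+13/20→1. L = 199/100 ≈ 1.9900.
L − H = 1.9900 − 1.8116 = 0.178 bits.

0.178 bits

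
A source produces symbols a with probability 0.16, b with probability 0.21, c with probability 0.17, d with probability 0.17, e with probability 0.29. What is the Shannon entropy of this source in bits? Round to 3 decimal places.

H = −Σ pᵢ log₂ pᵢ.
−0.16·log₂(0.16) = 0.4230
−0.21·log₂(0.21) = 0.4728
−0.17·log₂(0.17) = 0.4346
−0.17·log₂(0.17) = 0.4346
−0.29·log₂(0.29) = 0.5179
Sum ≈ 2.2829 → 2.283 bits.

2.283 bits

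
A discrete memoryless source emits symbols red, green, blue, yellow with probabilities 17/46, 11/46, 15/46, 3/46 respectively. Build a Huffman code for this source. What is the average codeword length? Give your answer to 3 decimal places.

1.935 bits/symbol

Repeatedly combine the two least-probable nodes; the expected code length is the sum of the merged weights.
merge 3/46 + 11/46 → 7/23
merge 7/23 + 15/46 → 29/46
merge 17/46 + 29/46 → 1
L = 7/23 + 29/46 + 1 = 89/46 ≈ 1.935 bits/symbol.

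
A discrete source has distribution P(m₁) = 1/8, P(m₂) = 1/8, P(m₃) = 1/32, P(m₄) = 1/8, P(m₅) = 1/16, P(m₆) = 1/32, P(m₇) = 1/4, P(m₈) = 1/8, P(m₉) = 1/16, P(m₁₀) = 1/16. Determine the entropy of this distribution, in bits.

3.0625 bits

Each probability is a power of 1/2, so log₂(1/p) is an integer.
H = Σ p·log₂(1/p) = 1/8·3 + 1/8·3 + 1/32·5 + 1/8·3 + 1/16·4 + 1/32·5 + 1/4·2 + 1/8·3 + 1/16·4 + 1/16·4 = 3.0625 bits.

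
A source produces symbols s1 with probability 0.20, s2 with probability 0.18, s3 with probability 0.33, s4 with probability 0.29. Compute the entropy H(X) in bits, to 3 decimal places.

1.955 bits

H = −Σ pᵢ log₂ pᵢ.
−0.20·log₂(0.20) = 0.4644
−0.18·log₂(0.18) = 0.4453
−0.33·log₂(0.33) = 0.5278
−0.29·log₂(0.29) = 0.5179
Sum ≈ 1.9554 → 1.955 bits.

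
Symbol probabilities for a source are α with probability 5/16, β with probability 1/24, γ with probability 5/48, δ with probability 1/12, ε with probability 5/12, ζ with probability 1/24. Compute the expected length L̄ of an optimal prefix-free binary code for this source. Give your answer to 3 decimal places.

Repeatedly combine the two least-probable nodes; the expected code length is the sum of the merged weights.
merge 1/24 + 1/24 → 1/12
merge 1/12 + 1/12 → 1/6
merge 5/48 + 1/6 → 13/48
merge 13/48 + 5/16 → 7/12
merge 5/12 + 7/12 → 1
L = 1/12 + 1/6 + 13/48 + 7/12 + 1 = 101/48 ≈ 2.104 bits/symbol.

2.104 bits/symbol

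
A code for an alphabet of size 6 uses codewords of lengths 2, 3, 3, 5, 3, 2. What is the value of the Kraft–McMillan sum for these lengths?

With common denominator 2^5 = 32: Σ 2^(−ℓᵢ) = 8/32 + 4/32 + 4/32 + 1/32 + 4/32 + 8/32 = 29/32 = 0.90625.

0.90625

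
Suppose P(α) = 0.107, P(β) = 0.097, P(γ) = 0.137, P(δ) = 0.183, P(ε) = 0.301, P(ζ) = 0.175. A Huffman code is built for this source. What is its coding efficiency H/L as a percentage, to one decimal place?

98.3%

Entropy H = −Σ p log₂ p ≈ 2.4742 bits.
Huffman merges: 97/1000+107/1000→51/250; 137/1000+7/40→39/125; 183/1000+51/250→387/1000; 301/1000+39/125→613/1000; 387/1000+613/1000→1. L = 629/250 ≈ 2.5160.
Efficiency = H/L = 2.4742/2.5160 = 98.3%.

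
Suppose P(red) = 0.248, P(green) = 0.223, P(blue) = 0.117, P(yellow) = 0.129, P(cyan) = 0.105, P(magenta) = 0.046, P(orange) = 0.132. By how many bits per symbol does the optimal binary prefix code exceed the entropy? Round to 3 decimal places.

Entropy H = −Σ p log₂ p ≈ 2.6563 bits.
Huffman merges: 23/500+21/200→151/1000; 117/1000+129/1000→123/500; 33/250+151/1000→283/1000; 223/1000+123/500→469/1000; 31/125+283/1000→531/1000; 469/1000+531/1000→1. L = 67/25 ≈ 2.6800.
L − H = 2.6800 − 2.6563 = 0.024 bits.

0.024 bits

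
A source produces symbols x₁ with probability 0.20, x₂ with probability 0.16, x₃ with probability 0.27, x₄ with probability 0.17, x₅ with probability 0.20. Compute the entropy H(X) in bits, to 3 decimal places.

H = −Σ pᵢ log₂ pᵢ.
−0.20·log₂(0.20) = 0.4644
−0.16·log₂(0.16) = 0.4230
−0.27·log₂(0.27) = 0.5100
−0.17·log₂(0.17) = 0.4346
−0.20·log₂(0.20) = 0.4644
Sum ≈ 2.2964 → 2.296 bits.

2.296 bits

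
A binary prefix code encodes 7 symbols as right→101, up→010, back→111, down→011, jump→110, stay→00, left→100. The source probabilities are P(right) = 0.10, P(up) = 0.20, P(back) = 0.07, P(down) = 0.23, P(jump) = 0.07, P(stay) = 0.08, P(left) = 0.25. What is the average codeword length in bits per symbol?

2.92 bits/symbol

L̄ = Σ pᵢ·ℓᵢ = 0.10·3 + 0.20·3 + 0.07·3 + 0.23·3 + 0.07·3 + 0.08·2 + 0.25·3 = 2.92 bits/symbol.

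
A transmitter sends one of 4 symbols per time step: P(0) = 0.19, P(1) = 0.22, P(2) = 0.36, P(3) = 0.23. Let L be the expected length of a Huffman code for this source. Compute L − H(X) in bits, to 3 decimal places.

Entropy H = −Σ p log₂ p ≈ 1.9541 bits.
Huffman merges: 19/100+11/50→41/100; 23/100+9/25→59/100; 41/100+59/100→1. L = 2 ≈ 2.0000.
L − H = 2.0000 − 1.9541 = 0.046 bits.

0.046 bits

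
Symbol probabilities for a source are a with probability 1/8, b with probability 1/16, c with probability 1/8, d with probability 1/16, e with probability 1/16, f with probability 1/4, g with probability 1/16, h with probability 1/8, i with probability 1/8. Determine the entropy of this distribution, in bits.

Each probability is a power of 1/2, so log₂(1/p) is an integer.
H = Σ p·log₂(1/p) = 1/8·3 + 1/16·4 + 1/8·3 + 1/16·4 + 1/16·4 + 1/4·2 + 1/16·4 + 1/8·3 + 1/8·3 = 3 bits.

3 bits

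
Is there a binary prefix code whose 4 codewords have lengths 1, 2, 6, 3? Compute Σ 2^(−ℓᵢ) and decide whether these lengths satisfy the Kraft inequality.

With common denominator 2^6 = 64: Σ 2^(−ℓᵢ) = 32/64 + 16/64 + 1/64 + 8/64 = 57/64 = 0.890625.
Kraft's inequality requires Σ ≤ 1; here Σ = 0.890625 ≤ 1, so such a prefix code exists.

0.890625; yes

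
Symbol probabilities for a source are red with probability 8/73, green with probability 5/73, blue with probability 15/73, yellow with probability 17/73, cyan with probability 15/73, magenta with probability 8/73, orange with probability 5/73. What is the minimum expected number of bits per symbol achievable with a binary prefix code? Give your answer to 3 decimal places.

2.699 bits/symbol

Repeatedly combine the two least-probable nodes; the expected code length is the sum of the merged weights.
merge 5/73 + 5/73 → 10/73
merge 8/73 + 8/73 → 16/73
merge 10/73 + 15/73 → 25/73
merge 15/73 + 16/73 → 31/73
merge 17/73 + 25/73 → 42/73
merge 31/73 + 42/73 → 1
L = 10/73 + 16/73 + 25/73 + 31/73 + 42/73 + 1 = 197/73 ≈ 2.699 bits/symbol.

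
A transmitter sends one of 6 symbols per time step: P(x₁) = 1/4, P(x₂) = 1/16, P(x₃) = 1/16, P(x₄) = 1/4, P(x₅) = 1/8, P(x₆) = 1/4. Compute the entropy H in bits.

Each probability is a power of 1/2, so log₂(1/p) is an integer.
H = Σ p·log₂(1/p) = 1/4·2 + 1/16·4 + 1/16·4 + 1/4·2 + 1/8·3 + 1/4·2 = 2.375 bits.

2.375 bits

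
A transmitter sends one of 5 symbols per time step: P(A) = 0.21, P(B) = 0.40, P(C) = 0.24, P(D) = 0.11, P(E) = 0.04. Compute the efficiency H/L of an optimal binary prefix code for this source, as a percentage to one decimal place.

Entropy H = −Σ p log₂ p ≈ 2.0318 bits.
Huffman merges: 1/25+11/100→3/20; 3/20+21/100→9/25; 6/25+9/25→3/5; 2/5+3/5→1. L = 211/100 ≈ 2.1100.
Efficiency = H/L = 2.0318/2.1100 = 96.3%.

96.3%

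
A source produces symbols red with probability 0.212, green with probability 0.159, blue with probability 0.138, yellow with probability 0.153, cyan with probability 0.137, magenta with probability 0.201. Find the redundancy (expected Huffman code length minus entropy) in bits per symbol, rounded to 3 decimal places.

0.024 bits

Entropy H = −Σ p log₂ p ≈ 2.5631 bits.
Huffman merges: 137/1000+69/500→11/40; 153/1000+159/1000→39/125; 201/1000+53/250→413/1000; 11/40+39/125→587/1000; 413/1000+587/1000→1. L = 2587/1000 ≈ 2.5870.
L − H = 2.5870 − 2.5631 = 0.024 bits.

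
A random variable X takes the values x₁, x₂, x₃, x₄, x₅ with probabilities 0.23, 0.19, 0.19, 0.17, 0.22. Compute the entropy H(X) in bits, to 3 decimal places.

2.313 bits

H = −Σ pᵢ log₂ pᵢ.
−0.23·log₂(0.23) = 0.4877
−0.19·log₂(0.19) = 0.4552
−0.19·log₂(0.19) = 0.4552
−0.17·log₂(0.17) = 0.4346
−0.22·log₂(0.22) = 0.4806
Sum ≈ 2.3133 → 2.313 bits.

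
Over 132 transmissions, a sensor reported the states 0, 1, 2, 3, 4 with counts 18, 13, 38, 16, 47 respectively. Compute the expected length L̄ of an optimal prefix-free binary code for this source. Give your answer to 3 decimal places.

Probabilities are the counts divided by 132.
Repeatedly combine the two least-probable nodes; the expected code length is the sum of the merged weights.
merge 13/132 + 4/33 → 29/132
merge 3/22 + 29/132 → 47/132
merge 19/66 + 47/132 → 85/132
merge 47/132 + 85/132 → 1
L = 29/132 + 47/132 + 85/132 + 1 = 293/132 ≈ 2.220 bits/symbol.

2.220 bits/symbol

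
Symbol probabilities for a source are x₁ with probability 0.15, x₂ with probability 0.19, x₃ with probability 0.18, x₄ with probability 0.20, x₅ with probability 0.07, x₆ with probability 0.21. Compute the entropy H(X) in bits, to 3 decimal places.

H = −Σ pᵢ log₂ pᵢ.
−0.15·log₂(0.15) = 0.4105
−0.19·log₂(0.19) = 0.4552
−0.18·log₂(0.18) = 0.4453
−0.20·log₂(0.20) = 0.4644
−0.07·log₂(0.07) = 0.2686
−0.21·log₂(0.21) = 0.4728
Sum ≈ 2.5168 → 2.517 bits.

2.517 bits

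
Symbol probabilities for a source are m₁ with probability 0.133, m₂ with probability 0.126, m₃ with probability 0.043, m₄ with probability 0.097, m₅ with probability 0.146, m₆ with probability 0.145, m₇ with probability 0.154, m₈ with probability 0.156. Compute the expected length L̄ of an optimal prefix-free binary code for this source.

2.984 bits/symbol

Repeatedly combine the two least-probable nodes; the expected code length is the sum of the merged weights.
merge 43/1000 + 97/1000 → 7/50
merge 63/500 + 133/1000 → 259/1000
merge 7/50 + 29/200 → 57/200
merge 73/500 + 77/500 → 3/10
merge 39/250 + 259/1000 → 83/200
merge 57/200 + 3/10 → 117/200
merge 83/200 + 117/200 → 1
L = 7/50 + 259/1000 + 57/200 + 3/10 + 83/200 + 117/200 + 1 = 373/125 = 2.984 bits/symbol.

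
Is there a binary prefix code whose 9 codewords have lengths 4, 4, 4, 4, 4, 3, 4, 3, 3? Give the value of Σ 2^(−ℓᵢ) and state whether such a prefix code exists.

With common denominator 2^4 = 16: Σ 2^(−ℓᵢ) = 1/16 + 1/16 + 1/16 + 1/16 + 1/16 + 2/16 + 1/16 + 2/16 + 2/16 = 12/16 = 0.75.
Kraft's inequality requires Σ ≤ 1; here Σ = 0.75 ≤ 1, so such a prefix code exists.

0.75; yes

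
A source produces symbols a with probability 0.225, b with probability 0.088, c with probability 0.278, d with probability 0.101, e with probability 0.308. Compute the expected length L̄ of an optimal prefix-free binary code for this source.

Repeatedly combine the two least-probable nodes; the expected code length is the sum of the merged weights.
merge 11/125 + 101/1000 → 189/1000
merge 189/1000 + 9/40 → 207/500
merge 139/500 + 77/250 → 293/500
merge 207/500 + 293/500 → 1
L = 189/1000 + 207/500 + 293/500 + 1 = 2189/1000 = 2.189 bits/symbol.

2.189 bits/symbol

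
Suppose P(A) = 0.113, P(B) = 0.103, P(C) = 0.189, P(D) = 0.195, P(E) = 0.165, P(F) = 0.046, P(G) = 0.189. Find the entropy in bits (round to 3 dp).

2.695 bits

H = −Σ pᵢ log₂ pᵢ.
−0.113·log₂(0.113) = 0.3555
−0.103·log₂(0.103) = 0.3378
−0.189·log₂(0.189) = 0.4543
−0.195·log₂(0.195) = 0.4599
−0.165·log₂(0.165) = 0.4289
−0.046·log₂(0.046) = 0.2043
−0.189·log₂(0.189) = 0.4543
Sum ≈ 2.6949 → 2.695 bits.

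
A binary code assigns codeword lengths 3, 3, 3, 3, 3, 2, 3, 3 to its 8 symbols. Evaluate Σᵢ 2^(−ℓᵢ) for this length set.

1.125

With common denominator 2^3 = 8: Σ 2^(−ℓᵢ) = 1/8 + 1/8 + 1/8 + 1/8 + 1/8 + 2/8 + 1/8 + 1/8 = 9/8 = 1.125.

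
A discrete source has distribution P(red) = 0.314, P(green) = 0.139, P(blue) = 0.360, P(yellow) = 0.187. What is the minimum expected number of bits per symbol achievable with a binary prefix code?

Repeatedly combine the two least-probable nodes; the expected code length is the sum of the merged weights.
merge 139/1000 + 187/1000 → 163/500
merge 157/500 + 163/500 → 16/25
merge 9/25 + 16/25 → 1
L = 163/500 + 16/25 + 1 = 983/500 = 1.966 bits/symbol.

1.966 bits/symbol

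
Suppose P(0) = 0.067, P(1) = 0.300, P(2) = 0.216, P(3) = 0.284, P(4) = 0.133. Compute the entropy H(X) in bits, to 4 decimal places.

2.1628 bits

H = −Σ pᵢ log₂ pᵢ.
−0.067·log₂(0.067) = 0.2613
−0.300·log₂(0.300) = 0.5211
−0.216·log₂(0.216) = 0.4776
−0.284·log₂(0.284) = 0.5158
−0.133·log₂(0.133) = 0.3871
Sum ≈ 2.1628 → 2.1628 bits.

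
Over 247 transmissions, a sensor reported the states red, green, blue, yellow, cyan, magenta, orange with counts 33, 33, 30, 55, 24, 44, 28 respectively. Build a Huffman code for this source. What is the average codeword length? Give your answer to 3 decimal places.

2.777 bits/symbol

Probabilities are the counts divided by 247.
Repeatedly combine the two least-probable nodes; the expected code length is the sum of the merged weights.
merge 24/247 + 28/247 → 4/19
merge 30/247 + 33/247 → 63/247
merge 33/247 + 44/247 → 77/247
merge 4/19 + 55/247 → 107/247
merge 63/247 + 77/247 → 140/247
merge 107/247 + 140/247 → 1
L = 4/19 + 63/247 + 77/247 + 107/247 + 140/247 + 1 = 686/247 ≈ 2.777 bits/symbol.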